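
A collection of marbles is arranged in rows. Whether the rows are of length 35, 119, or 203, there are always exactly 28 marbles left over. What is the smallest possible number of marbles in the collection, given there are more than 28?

N − 28 must be a common multiple of 35, 119, and 203.
35 = 5 × 7
119 = 7 × 17
203 = 7 × 29
LCM(35, 119, 203) = 5 × 7 × 17 × 29 = 17255.
Smallest N > 28 is LCM + 28 = 17255 + 28 = 17283.

17283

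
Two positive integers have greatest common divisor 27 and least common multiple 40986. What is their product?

1106622

For any two positive integers, gcd × lcm = product = 27 × 40986 = 1106622.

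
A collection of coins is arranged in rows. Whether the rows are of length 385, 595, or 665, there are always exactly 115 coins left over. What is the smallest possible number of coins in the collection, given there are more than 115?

124470

N − 115 must be a common multiple of 385, 595, and 665.
385 = 5 × 7 × 11
595 = 5 × 7 × 17
665 = 5 × 7 × 19
LCM(385, 595, 665) = 5 × 7 × 11 × 17 × 19 = 124355.
Smallest N > 115 is LCM + 115 = 124355 + 115 = 124470.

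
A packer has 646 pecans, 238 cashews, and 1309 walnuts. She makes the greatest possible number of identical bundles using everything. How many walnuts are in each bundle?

77

Number of bundles = gcd(646, 238, 1309).
646 = 2 × 17 × 19
238 = 2 × 7 × 17
1309 = 7 × 11 × 17
gcd(646, 238, 1309) = 17.
walnuts per bundle = 1309 / 17 = 77.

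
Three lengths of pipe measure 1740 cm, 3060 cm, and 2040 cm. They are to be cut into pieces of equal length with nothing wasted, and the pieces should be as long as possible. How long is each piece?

The greatest length dividing all of 1740, 3060, and 2040 is their gcd.
1740 = 2^2 × 3 × 5 × 29
3060 = 2^2 × 3^2 × 5 × 17
2040 = 2^3 × 3 × 5 × 17
gcd(1740, 3060, 2040) = 2^2 × 3 × 5 = 60.

60 cm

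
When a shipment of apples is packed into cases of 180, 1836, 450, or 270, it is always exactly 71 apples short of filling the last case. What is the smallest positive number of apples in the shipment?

Being 71 short of a full case of size k means N ≡ −71 (mod k), i.e. N + 71 is a multiple of each size.
180 = 2^2 × 3^2 × 5
1836 = 2^2 × 3^3 × 17
450 = 2 × 3^2 × 5^2
270 = 2 × 3^3 × 5
LCM(180, 1836, 450, 270) = 2^2 × 3^3 × 5^2 × 17 = 45900.
Smallest positive N is 45900 − 71 = 45829.

45829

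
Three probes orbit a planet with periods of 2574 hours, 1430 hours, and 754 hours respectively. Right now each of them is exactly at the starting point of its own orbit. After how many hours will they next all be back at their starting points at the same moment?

The first simultaneous occurrence is after LCM of the individual periods.
2574 = 2 × 3^2 × 11 × 13
1430 = 2 × 5 × 11 × 13
754 = 2 × 13 × 29
LCM(2574, 1430, 754) = 2 × 3^2 × 5 × 11 × 13 × 29 = 373230.

373230 hours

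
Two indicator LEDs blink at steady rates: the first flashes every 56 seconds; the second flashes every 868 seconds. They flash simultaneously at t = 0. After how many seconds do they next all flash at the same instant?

1736 seconds

They coincide at every common multiple of the periods; the first is the LCM.
56 = 2^3 × 7
868 = 2^2 × 7 × 31
LCM(56, 868) = 2^3 × 7 × 31 = 1736.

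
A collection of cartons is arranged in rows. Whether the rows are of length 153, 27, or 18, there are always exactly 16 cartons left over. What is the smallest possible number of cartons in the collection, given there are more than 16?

934

N − 16 must be a common multiple of 153, 27, and 18.
153 = 3^2 × 17
27 = 3^3
18 = 2 × 3^2
LCM(153, 27, 18) = 2 × 3^3 × 17 = 918.
Smallest N > 16 is LCM + 16 = 918 + 16 = 934.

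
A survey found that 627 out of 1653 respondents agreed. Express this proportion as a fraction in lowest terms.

627 = 3 × 11 × 19
1653 = 3 × 19 × 29
gcd(627, 1653) = 3 × 19 = 57.
Divide numerator and denominator by 57: 627/1653 = 11/29.

11/29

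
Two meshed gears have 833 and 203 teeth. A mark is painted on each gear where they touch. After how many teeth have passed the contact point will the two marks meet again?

24157 teeth

They coincide at every common multiple of the periods; the first is the LCM.
833 = 7^2 × 17
203 = 7 × 29
LCM(833, 203) = 7^2 × 17 × 29 = 24157.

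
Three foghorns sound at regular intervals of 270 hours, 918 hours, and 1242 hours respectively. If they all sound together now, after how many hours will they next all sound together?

105570 hours

We need the least common multiple of the intervals.
270 = 2 × 3^3 × 5
918 = 2 × 3^3 × 17
1242 = 2 × 3^3 × 23
LCM(270, 918, 1242) = 2 × 3^3 × 5 × 17 × 23 = 105570.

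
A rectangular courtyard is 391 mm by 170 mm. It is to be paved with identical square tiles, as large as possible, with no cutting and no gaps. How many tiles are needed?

230

Tile side = gcd(391, 170).
391 = 17 × 23
170 = 2 × 5 × 17
gcd(391, 170) = 17.
Tiles: (391/17) × (170/17) = 23 × 10 = 230.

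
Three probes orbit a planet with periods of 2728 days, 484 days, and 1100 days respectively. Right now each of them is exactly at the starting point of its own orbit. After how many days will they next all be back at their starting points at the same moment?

750200 days

They coincide at every common multiple of the periods; the first is the LCM.
2728 = 2^3 × 11 × 31
484 = 2^2 × 11^2
1100 = 2^2 × 5^2 × 11
LCM(2728, 484, 1100) = 2^3 × 5^2 × 11^2 × 31 = 750200.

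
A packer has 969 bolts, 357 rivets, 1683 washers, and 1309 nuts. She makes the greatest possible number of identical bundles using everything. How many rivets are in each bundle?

Number of bundles = gcd(969, 357, 1683, 1309).
969 = 3 × 17 × 19
357 = 3 × 7 × 17
1683 = 3^2 × 11 × 17
1309 = 7 × 11 × 17
gcd(969, 357, 1683, 1309) = 17.
rivets per bundle = 357 / 17 = 21.

21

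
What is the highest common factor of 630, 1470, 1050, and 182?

630 = 2 × 3^2 × 5 × 7
1470 = 2 × 3 × 5 × 7^2
1050 = 2 × 3 × 5^2 × 7
182 = 2 × 7 × 13
gcd(630, 1470, 1050, 182) = 2 × 7 = 14.

14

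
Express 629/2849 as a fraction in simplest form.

629 = 17 × 37
2849 = 7 × 11 × 37
gcd(629, 2849) = 37.
Divide numerator and denominator by 37: 629/2849 = 17/77.

17/77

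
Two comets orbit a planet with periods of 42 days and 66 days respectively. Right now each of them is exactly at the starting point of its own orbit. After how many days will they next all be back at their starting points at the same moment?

462 days

We need the least common multiple of the intervals.
42 = 2 × 3 × 7
66 = 2 × 3 × 11
LCM(42, 66) = 2 × 3 × 7 × 11 = 462.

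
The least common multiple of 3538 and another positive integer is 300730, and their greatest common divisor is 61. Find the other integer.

5185

gcd × lcm = product of the two integers, so the other integer is (61 × 300730) / 3538 = 5185.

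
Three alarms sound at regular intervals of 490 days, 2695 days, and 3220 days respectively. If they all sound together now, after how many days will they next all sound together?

The first simultaneous occurrence is after LCM of the individual periods.
490 = 2 × 5 × 7^2
2695 = 5 × 7^2 × 11
3220 = 2^2 × 5 × 7 × 23
LCM(490, 2695, 3220) = 2^2 × 5 × 7^2 × 11 × 23 = 247940.

247940 days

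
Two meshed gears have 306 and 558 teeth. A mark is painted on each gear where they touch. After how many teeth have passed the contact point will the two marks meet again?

We need the least common multiple of the intervals.
306 = 2 × 3^2 × 17
558 = 2 × 3^2 × 31
LCM(306, 558) = 2 × 3^2 × 17 × 31 = 9486.

9486 teeth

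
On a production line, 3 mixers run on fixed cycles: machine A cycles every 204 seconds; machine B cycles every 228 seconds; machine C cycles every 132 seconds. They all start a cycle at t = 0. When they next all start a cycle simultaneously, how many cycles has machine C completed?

The first common completion time is the LCM of the periods.
204 = 2^2 × 3 × 17
228 = 2^2 × 3 × 19
132 = 2^2 × 3 × 11
LCM(204, 228, 132) = 2^2 × 3 × 11 × 17 × 19 = 42636.
Cycles for period 132: 42636 / 132 = 323.

323 cycles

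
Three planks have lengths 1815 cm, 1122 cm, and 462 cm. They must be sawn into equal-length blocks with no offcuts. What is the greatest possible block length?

The block length must divide every plank, so the greatest is gcd(1815, 1122, 462).
1815 = 3 × 5 × 11^2
1122 = 2 × 3 × 11 × 17
462 = 2 × 3 × 7 × 11
gcd(1815, 1122, 462) = 3 × 11 = 33.

33 cm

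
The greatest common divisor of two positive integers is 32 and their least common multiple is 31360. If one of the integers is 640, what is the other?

1568

For two integers, gcd × lcm = product, so the other is (32 × 31360) / 640 = 1003520 / 640 = 1568.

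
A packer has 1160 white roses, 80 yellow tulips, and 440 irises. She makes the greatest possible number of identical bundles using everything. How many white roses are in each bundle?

29

Number of bundles = gcd(1160, 80, 440).
1160 = 2^3 × 5 × 29
80 = 2^4 × 5
440 = 2^3 × 5 × 11
gcd(1160, 80, 440) = 2^3 × 5 = 40.
white roses per bundle = 1160 / 40 = 29.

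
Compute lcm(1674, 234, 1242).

1674 = 2 × 3^3 × 31
234 = 2 × 3^2 × 13
1242 = 2 × 3^3 × 23
LCM(1674, 234, 1242) = 2 × 3^3 × 13 × 23 × 31 = 500526.

500526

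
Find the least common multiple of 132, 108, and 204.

20196

132 = 2^2 × 3 × 11
108 = 2^2 × 3^3
204 = 2^2 × 3 × 17
LCM(132, 108, 204) = 2^2 × 3^3 × 11 × 17 = 20196.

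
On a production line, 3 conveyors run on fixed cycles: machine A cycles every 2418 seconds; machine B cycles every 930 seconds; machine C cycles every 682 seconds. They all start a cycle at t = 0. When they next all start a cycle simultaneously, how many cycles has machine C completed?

The first common completion time is the LCM of the periods.
2418 = 2 × 3 × 13 × 31
930 = 2 × 3 × 5 × 31
682 = 2 × 11 × 31
LCM(2418, 930, 682) = 2 × 3 × 5 × 11 × 13 × 31 = 132990.
Cycles for period 682: 132990 / 682 = 195.

195 cycles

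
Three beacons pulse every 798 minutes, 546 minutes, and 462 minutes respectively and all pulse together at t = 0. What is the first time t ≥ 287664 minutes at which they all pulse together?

Joint pulses occur at multiples of LCM(798, 546, 462).
798 = 2 × 3 × 7 × 19
546 = 2 × 3 × 7 × 13
462 = 2 × 3 × 7 × 11
LCM(798, 546, 462) = 2 × 3 × 7 × 11 × 13 × 19 = 114114.
Smallest multiple of 114114 that is ≥ 287664: ⌈287664/114114⌉ × 114114 = 3 × 114114 = 342342.

342342 minutes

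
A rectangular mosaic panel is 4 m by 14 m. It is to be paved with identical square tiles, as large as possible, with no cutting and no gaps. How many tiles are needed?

14

Tile side = gcd(4, 14).
4 = 2^2
14 = 2 × 7
gcd(4, 14) = 2.
Tiles: (4/2) × (14/2) = 2 × 7 = 14.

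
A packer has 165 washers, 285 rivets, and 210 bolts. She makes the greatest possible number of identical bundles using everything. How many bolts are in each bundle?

14

Number of bundles = gcd(165, 285, 210).
165 = 3 × 5 × 11
285 = 3 × 5 × 19
210 = 2 × 3 × 5 × 7
gcd(165, 285, 210) = 3 × 5 = 15.
bolts per bundle = 210 / 15 = 14.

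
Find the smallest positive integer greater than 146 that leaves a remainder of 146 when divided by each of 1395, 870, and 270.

N − 146 must be a common multiple of 1395, 870, and 270.
1395 = 3^2 × 5 × 31
870 = 2 × 3 × 5 × 29
270 = 2 × 3^3 × 5
LCM(1395, 870, 270) = 2 × 3^3 × 5 × 29 × 31 = 242730.
Smallest N > 146 is LCM + 146 = 242730 + 146 = 242876.

242876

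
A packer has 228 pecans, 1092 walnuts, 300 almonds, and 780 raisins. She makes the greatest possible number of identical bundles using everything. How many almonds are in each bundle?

Number of bundles = gcd(228, 1092, 300, 780).
228 = 2^2 × 3 × 19
1092 = 2^2 × 3 × 7 × 13
300 = 2^2 × 3 × 5^2
780 = 2^2 × 3 × 5 × 13
gcd(228, 1092, 300, 780) = 2^2 × 3 = 12.
almonds per bundle = 300 / 12 = 25.

25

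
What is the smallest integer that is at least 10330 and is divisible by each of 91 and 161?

The integer must be a common multiple of 91 and 161, so a multiple of their LCM.
91 = 7 × 13
161 = 7 × 23
LCM(91, 161) = 7 × 13 × 23 = 2093.
Smallest multiple of 2093 that is ≥ 10330: ⌈10330/2093⌉ × 2093 = 5 × 2093 = 10465.

10465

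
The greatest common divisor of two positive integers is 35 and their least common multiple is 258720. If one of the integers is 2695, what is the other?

3360

For two integers, gcd × lcm = product, so the other is (35 × 258720) / 2695 = 9055200 / 2695 = 3360.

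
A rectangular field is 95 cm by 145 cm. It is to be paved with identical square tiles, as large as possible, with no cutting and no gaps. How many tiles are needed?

Tile side = gcd(95, 145).
95 = 5 × 19
145 = 5 × 29
gcd(95, 145) = 5.
Tiles: (95/5) × (145/5) = 19 × 29 = 551.

551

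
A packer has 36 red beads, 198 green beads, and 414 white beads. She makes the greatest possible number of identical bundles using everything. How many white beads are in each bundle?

Number of bundles = gcd(36, 198, 414).
36 = 2^2 × 3^2
198 = 2 × 3^2 × 11
414 = 2 × 3^2 × 23
gcd(36, 198, 414) = 2 × 3^2 = 18.
white beads per bundle = 414 / 18 = 23.

23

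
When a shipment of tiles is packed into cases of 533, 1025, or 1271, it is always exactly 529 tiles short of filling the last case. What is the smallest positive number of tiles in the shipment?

412546

Being 529 short of a full case of size k means N ≡ −529 (mod k), i.e. N + 529 is a multiple of each size.
533 = 13 × 41
1025 = 5^2 × 41
1271 = 31 × 41
LCM(533, 1025, 1271) = 5^2 × 13 × 31 × 41 = 413075.
Smallest positive N is 413075 − 529 = 412546.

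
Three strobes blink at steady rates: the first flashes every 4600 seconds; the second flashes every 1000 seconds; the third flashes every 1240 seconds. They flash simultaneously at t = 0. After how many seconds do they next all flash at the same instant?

713000 seconds

We need the least common multiple of the intervals.
4600 = 2^3 × 5^2 × 23
1000 = 2^3 × 5^3
1240 = 2^3 × 5 × 31
LCM(4600, 1000, 1240) = 2^3 × 5^3 × 23 × 31 = 713000.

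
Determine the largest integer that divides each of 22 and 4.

2

22 = 2 × 11
4 = 2^2
gcd(22, 4) = 2.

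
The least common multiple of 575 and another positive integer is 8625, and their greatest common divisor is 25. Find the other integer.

gcd × lcm = product of the two integers, so the other integer is (25 × 8625) / 575 = 375.

375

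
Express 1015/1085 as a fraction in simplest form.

1015 = 5 × 7 × 29
1085 = 5 × 7 × 31
gcd(1015, 1085) = 5 × 7 = 35.
Divide numerator and denominator by 35: 1015/1085 = 29/31.

29/31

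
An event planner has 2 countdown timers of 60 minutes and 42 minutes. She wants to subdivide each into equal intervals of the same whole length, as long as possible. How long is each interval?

The interval must divide each timer length; the longest such is the gcd.
60 = 2^2 × 3 × 5
42 = 2 × 3 × 7
gcd(60, 42) = 2 × 3 = 6.

6 minutes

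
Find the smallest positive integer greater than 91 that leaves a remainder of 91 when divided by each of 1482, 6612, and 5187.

N − 91 must be a common multiple of 1482, 6612, and 5187.
1482 = 2 × 3 × 13 × 19
6612 = 2^2 × 3 × 19 × 29
5187 = 3 × 7 × 13 × 19
LCM(1482, 6612, 5187) = 2^2 × 3 × 7 × 13 × 19 × 29 = 601692.
Smallest N > 91 is LCM + 91 = 601692 + 91 = 601783.

601783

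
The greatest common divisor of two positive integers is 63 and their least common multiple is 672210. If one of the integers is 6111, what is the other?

For two integers, gcd × lcm = product, so the other is (63 × 672210) / 6111 = 42349230 / 6111 = 6930.

6930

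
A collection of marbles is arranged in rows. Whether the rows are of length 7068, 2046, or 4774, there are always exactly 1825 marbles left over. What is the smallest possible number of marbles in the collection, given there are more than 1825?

546061

N − 1825 must be a common multiple of 7068, 2046, and 4774.
7068 = 2^2 × 3 × 19 × 31
2046 = 2 × 3 × 11 × 31
4774 = 2 × 7 × 11 × 31
LCM(7068, 2046, 4774) = 2^2 × 3 × 7 × 11 × 19 × 31 = 544236.
Smallest N > 1825 is LCM + 1825 = 544236 + 1825 = 546061.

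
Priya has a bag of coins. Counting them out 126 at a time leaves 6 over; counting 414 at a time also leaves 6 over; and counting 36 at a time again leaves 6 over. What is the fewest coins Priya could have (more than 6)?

N − 6 must be a common multiple of 126, 414, and 36.
126 = 2 × 3^2 × 7
414 = 2 × 3^2 × 23
36 = 2^2 × 3^2
LCM(126, 414, 36) = 2^2 × 3^2 × 7 × 23 = 5796.
Smallest N > 6 is LCM + 6 = 5796 + 6 = 5802.

5802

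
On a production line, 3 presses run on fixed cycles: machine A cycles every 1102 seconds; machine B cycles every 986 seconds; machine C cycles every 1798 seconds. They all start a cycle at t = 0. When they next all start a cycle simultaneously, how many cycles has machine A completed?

527 cycles

The first common completion time is the LCM of the periods.
1102 = 2 × 19 × 29
986 = 2 × 17 × 29
1798 = 2 × 29 × 31
LCM(1102, 986, 1798) = 2 × 17 × 19 × 29 × 31 = 580754.
Cycles for period 1102: 580754 / 1102 = 527.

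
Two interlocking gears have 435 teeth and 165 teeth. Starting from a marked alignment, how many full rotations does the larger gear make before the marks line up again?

11 rotations

All finish a whole number of cycles simultaneously at t = LCM of the periods.
435 = 3 × 5 × 29
165 = 3 × 5 × 11
LCM(435, 165) = 3 × 5 × 11 × 29 = 4785.
Rotations for period 435: 4785 / 435 = 11.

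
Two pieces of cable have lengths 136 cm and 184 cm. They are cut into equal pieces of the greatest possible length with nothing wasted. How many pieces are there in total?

Piece length = gcd(136, 184).
136 = 2^3 × 17
184 = 2^3 × 23
gcd(136, 184) = 2^3 = 8.
Total pieces = 136/8 + 184/8 = 17 + 23 = 40.

40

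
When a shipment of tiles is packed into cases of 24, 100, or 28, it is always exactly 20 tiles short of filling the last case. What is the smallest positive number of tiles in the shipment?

4180

Being 20 short of a full case of size k means N ≡ −20 (mod k), i.e. N + 20 is a multiple of each size.
24 = 2^3 × 3
100 = 2^2 × 5^2
28 = 2^2 × 7
LCM(24, 100, 28) = 2^3 × 3 × 5^2 × 7 = 4200.
Smallest positive N is 4200 − 20 = 4180.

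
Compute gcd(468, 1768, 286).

468 = 2^2 × 3^2 × 13
1768 = 2^3 × 13 × 17
286 = 2 × 11 × 13
gcd(468, 1768, 286) = 2 × 13 = 26.

26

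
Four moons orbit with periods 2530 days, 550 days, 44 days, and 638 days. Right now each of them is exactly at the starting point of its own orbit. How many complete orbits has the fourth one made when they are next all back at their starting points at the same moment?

1150 orbits

The first common completion time is the LCM of the periods.
2530 = 2 × 5 × 11 × 23
550 = 2 × 5^2 × 11
44 = 2^2 × 11
638 = 2 × 11 × 29
LCM(2530, 550, 44, 638) = 2^2 × 5^2 × 11 × 23 × 29 = 733700.
Orbits for period 638: 733700 / 638 = 1150.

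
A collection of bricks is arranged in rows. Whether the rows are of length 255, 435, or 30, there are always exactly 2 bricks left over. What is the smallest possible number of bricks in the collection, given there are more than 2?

N − 2 must be a common multiple of 255, 435, and 30.
255 = 3 × 5 × 17
435 = 3 × 5 × 29
30 = 2 × 3 × 5
LCM(255, 435, 30) = 2 × 3 × 5 × 17 × 29 = 14790.
Smallest N > 2 is LCM + 2 = 14790 + 2 = 14792.

14792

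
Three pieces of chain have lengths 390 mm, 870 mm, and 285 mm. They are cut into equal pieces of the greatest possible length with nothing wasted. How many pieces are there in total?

103

Piece length = gcd(390, 870, 285).
390 = 2 × 3 × 5 × 13
870 = 2 × 3 × 5 × 29
285 = 3 × 5 × 19
gcd(390, 870, 285) = 3 × 5 = 15.
Total pieces = 390/15 + 870/15 + 285/15 = 26 + 58 + 19 = 103.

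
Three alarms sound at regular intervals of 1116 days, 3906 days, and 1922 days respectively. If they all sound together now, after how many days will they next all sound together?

242172 days

They coincide at every common multiple of the periods; the first is the LCM.
1116 = 2^2 × 3^2 × 31
3906 = 2 × 3^2 × 7 × 31
1922 = 2 × 31^2
LCM(1116, 3906, 1922) = 2^2 × 3^2 × 7 × 31^2 = 242172.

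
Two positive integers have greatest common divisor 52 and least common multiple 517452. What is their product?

For any two positive integers, gcd × lcm = product = 52 × 517452 = 26907504.

26907504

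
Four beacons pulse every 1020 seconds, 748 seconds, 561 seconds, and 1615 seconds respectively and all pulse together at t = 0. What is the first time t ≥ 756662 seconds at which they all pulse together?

Joint pulses occur at multiples of LCM(1020, 748, 561, 1615).
1020 = 2^2 × 3 × 5 × 17
748 = 2^2 × 11 × 17
561 = 3 × 11 × 17
1615 = 5 × 17 × 19
LCM(1020, 748, 561, 1615) = 2^2 × 3 × 5 × 11 × 17 × 19 = 213180.
Smallest multiple of 213180 that is ≥ 756662: ⌈756662/213180⌉ × 213180 = 4 × 213180 = 852720.

852720 seconds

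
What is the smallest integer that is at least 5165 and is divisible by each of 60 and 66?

5280

The integer must be a common multiple of 60 and 66, so a multiple of their LCM.
60 = 2^2 × 3 × 5
66 = 2 × 3 × 11
LCM(60, 66) = 2^2 × 3 × 5 × 11 = 660.
Smallest multiple of 660 that is ≥ 5165: ⌈5165/660⌉ × 660 = 8 × 660 = 5280.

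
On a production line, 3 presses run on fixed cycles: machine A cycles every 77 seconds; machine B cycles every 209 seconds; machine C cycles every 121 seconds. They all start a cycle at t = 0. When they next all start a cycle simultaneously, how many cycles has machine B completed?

They are all back at their starting positions together after one LCM of the periods.
77 = 7 × 11
209 = 11 × 19
121 = 11^2
LCM(77, 209, 121) = 7 × 11^2 × 19 = 16093.
Cycles for period 209: 16093 / 209 = 77.

77 cycles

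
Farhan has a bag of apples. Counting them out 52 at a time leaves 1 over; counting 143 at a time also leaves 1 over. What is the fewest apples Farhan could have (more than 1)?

573

N − 1 must be a common multiple of 52 and 143.
52 = 2^2 × 13
143 = 11 × 13
LCM(52, 143) = 2^2 × 11 × 13 = 572.
Smallest N > 1 is LCM + 1 = 572 + 1 = 573.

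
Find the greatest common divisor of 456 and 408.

24

456 = 2^3 × 3 × 19
408 = 2^3 × 3 × 17
gcd(456, 408) = 2^3 × 3 = 24.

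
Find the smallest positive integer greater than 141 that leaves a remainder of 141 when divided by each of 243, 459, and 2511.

N − 141 must be a common multiple of 243, 459, and 2511.
243 = 3^5
459 = 3^3 × 17
2511 = 3^4 × 31
LCM(243, 459, 2511) = 3^5 × 17 × 31 = 128061.
Smallest N > 141 is LCM + 141 = 128061 + 141 = 128202.

128202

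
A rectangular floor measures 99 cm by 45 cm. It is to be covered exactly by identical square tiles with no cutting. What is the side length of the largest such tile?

9 cm

By the Euclidean algorithm:
99 = 2 × 45 + 9
45 = 5 × 9 + 0
gcd(99, 45) = 9.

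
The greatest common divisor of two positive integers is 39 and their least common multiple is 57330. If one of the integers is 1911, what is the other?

1170

For two integers, gcd × lcm = product, so the other is (39 × 57330) / 1911 = 2235870 / 1911 = 1170.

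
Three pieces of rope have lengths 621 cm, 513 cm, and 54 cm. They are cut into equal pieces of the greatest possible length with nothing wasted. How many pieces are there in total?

44

Piece length = gcd(621, 513, 54).
621 = 3^3 × 23
513 = 3^3 × 19
54 = 2 × 3^3
gcd(621, 513, 54) = 3^3 = 27.
Total pieces = 621/27 + 513/27 + 54/27 = 23 + 19 + 2 = 44.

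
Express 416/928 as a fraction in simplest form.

13/29

416 = 2^5 × 13
928 = 2^5 × 29
gcd(416, 928) = 2^5 = 32.
Divide numerator and denominator by 32: 416/928 = 13/29.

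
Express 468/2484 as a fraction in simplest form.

468 = 2^2 × 3^2 × 13
2484 = 2^2 × 3^3 × 23
gcd(468, 2484) = 2^2 × 3^2 = 36.
Divide numerator and denominator by 36: 468/2484 = 13/69.

13/69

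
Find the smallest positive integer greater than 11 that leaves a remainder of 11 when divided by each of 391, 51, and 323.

N − 11 must be a common multiple of 391, 51, and 323.
391 = 17 × 23
51 = 3 × 17
323 = 17 × 19
LCM(391, 51, 323) = 3 × 17 × 19 × 23 = 22287.
Smallest N > 11 is LCM + 11 = 22287 + 11 = 22298.

22298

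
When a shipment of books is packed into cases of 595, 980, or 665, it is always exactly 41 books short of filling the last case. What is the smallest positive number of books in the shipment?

316499

Being 41 short of a full case of size k means N ≡ −41 (mod k), i.e. N + 41 is a multiple of each size.
595 = 5 × 7 × 17
980 = 2^2 × 5 × 7^2
665 = 5 × 7 × 19
LCM(595, 980, 665) = 2^2 × 5 × 7^2 × 17 × 19 = 316540.
Smallest positive N is 316540 − 41 = 316499.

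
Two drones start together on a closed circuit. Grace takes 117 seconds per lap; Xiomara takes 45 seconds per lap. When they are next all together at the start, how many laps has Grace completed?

All finish a whole number of cycles simultaneously at t = LCM of the periods.
117 = 3^2 × 13
45 = 3^2 × 5
LCM(117, 45) = 3^2 × 5 × 13 = 585.
Laps for period 117: 585 / 117 = 5.

5 laps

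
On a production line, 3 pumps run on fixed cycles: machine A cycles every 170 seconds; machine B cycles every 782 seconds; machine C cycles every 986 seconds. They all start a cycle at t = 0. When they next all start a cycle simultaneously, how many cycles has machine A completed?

667 cycles

The first common completion time is the LCM of the periods.
170 = 2 × 5 × 17
782 = 2 × 17 × 23
986 = 2 × 17 × 29
LCM(170, 782, 986) = 2 × 5 × 17 × 23 × 29 = 113390.
Cycles for period 170: 113390 / 170 = 667.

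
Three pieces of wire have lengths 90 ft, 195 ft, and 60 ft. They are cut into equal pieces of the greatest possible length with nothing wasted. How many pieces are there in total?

Piece length = gcd(90, 195, 60).
90 = 2 × 3^2 × 5
195 = 3 × 5 × 13
60 = 2^2 × 3 × 5
gcd(90, 195, 60) = 3 × 5 = 15.
Total pieces = 90/15 + 195/15 + 60/15 = 6 + 13 + 4 = 23.

23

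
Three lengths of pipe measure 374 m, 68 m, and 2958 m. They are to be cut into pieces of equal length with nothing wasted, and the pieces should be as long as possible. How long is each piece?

The greatest length dividing all of 374, 68, and 2958 is their gcd.
374 = 2 × 11 × 17
68 = 2^2 × 17
2958 = 2 × 3 × 17 × 29
gcd(374, 68, 2958) = 2 × 17 = 34.

34 m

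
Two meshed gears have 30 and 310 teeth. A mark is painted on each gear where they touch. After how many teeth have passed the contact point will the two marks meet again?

The first simultaneous occurrence is after LCM of the individual periods.
30 = 2 × 3 × 5
310 = 2 × 5 × 31
LCM(30, 310) = 2 × 3 × 5 × 31 = 930.

930 teeth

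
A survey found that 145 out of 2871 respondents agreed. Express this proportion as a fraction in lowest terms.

5/99

145 = 5 × 29
2871 = 3^2 × 11 × 29
gcd(145, 2871) = 29.
Divide numerator and denominator by 29: 145/2871 = 5/99.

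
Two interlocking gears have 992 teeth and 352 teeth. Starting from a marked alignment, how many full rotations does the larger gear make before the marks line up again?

11 rotations

The first common completion time is the LCM of the periods.
992 = 2^5 × 31
352 = 2^5 × 11
LCM(992, 352) = 2^5 × 11 × 31 = 10912.
Rotations for period 992: 10912 / 992 = 11.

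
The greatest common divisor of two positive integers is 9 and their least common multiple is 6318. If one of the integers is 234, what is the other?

243

For two integers, gcd × lcm = product, so the other is (9 × 6318) / 234 = 56862 / 234 = 243.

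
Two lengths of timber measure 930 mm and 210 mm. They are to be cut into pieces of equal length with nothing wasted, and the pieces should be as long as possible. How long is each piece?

Each piece length must divide every original length, so the longest possible is gcd(930, 210).
930 = 2 × 3 × 5 × 31
210 = 2 × 3 × 5 × 7
gcd(930, 210) = 2 × 3 × 5 = 30.

30 mm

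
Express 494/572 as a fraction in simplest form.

494 = 2 × 13 × 19
572 = 2^2 × 11 × 13
gcd(494, 572) = 2 × 13 = 26.
Divide numerator and denominator by 26: 494/572 = 19/22.

19/22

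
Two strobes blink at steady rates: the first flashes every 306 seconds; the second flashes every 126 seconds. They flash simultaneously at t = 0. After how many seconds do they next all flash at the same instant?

2142 seconds

They coincide at every common multiple of the periods; the first is the LCM.
306 = 2 × 3^2 × 17
126 = 2 × 3^2 × 7
LCM(306, 126) = 2 × 3^2 × 7 × 17 = 2142.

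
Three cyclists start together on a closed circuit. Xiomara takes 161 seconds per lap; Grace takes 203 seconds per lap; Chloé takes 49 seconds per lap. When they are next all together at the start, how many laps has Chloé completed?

They are all back at their starting positions together after one LCM of the periods.
161 = 7 × 23
203 = 7 × 29
49 = 7^2
LCM(161, 203, 49) = 7^2 × 23 × 29 = 32683.
Laps for period 49: 32683 / 49 = 667.

667 laps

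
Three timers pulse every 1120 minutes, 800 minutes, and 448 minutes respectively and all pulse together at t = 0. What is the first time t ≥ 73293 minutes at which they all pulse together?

78400 minutes

Joint pulses occur at multiples of LCM(1120, 800, 448).
1120 = 2^5 × 5 × 7
800 = 2^5 × 5^2
448 = 2^6 × 7
LCM(1120, 800, 448) = 2^6 × 5^2 × 7 = 11200.
Smallest multiple of 11200 that is ≥ 73293: ⌈73293/11200⌉ × 11200 = 7 × 11200 = 78400.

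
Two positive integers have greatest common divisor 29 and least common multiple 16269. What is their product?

471801

For any two positive integers, gcd × lcm = product = 29 × 16269 = 471801.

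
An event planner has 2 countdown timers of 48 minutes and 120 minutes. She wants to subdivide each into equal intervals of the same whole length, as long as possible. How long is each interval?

The interval must divide each timer length; the longest such is the gcd.
48 = 2^4 × 3
120 = 2^3 × 3 × 5
gcd(48, 120) = 2^3 × 3 = 24.

24 minutes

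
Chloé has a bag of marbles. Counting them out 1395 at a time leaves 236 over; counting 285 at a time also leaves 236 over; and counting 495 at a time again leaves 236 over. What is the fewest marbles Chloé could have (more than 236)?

291791

N − 236 must be a common multiple of 1395, 285, and 495.
1395 = 3^2 × 5 × 31
285 = 3 × 5 × 19
495 = 3^2 × 5 × 11
LCM(1395, 285, 495) = 3^2 × 5 × 11 × 19 × 31 = 291555.
Smallest N > 236 is LCM + 236 = 291555 + 236 = 291791.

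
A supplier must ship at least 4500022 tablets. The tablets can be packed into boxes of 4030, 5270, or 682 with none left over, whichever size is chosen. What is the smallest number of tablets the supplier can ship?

The number of tablets must be a common multiple of 4030, 5270, and 682, so a multiple of their LCM.
4030 = 2 × 5 × 13 × 31
5270 = 2 × 5 × 17 × 31
682 = 2 × 11 × 31
LCM(4030, 5270, 682) = 2 × 5 × 11 × 13 × 17 × 31 = 753610.
Smallest multiple of 753610 that is ≥ 4500022: ⌈4500022/753610⌉ × 753610 = 6 × 753610 = 4521660.

4521660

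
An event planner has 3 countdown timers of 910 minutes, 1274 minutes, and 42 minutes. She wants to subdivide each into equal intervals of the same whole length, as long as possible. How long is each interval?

The interval must divide each timer length; the longest such is the gcd.
910 = 2 × 5 × 7 × 13
1274 = 2 × 7^2 × 13
42 = 2 × 3 × 7
gcd(910, 1274, 42) = 2 × 7 = 14.

14 minutes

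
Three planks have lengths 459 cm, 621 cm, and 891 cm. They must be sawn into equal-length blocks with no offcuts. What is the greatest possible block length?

This is the greatest common divisor of 459, 621, and 891.
459 = 3^3 × 17
621 = 3^3 × 23
891 = 3^4 × 11
gcd(459, 621, 891) = 3^3 = 27.

27 cm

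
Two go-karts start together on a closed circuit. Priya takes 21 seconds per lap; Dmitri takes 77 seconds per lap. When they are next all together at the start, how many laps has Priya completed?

The first common completion time is the LCM of the periods.
21 = 3 × 7
77 = 7 × 11
LCM(21, 77) = 3 × 7 × 11 = 231.
Laps for period 21: 231 / 21 = 11.

11 laps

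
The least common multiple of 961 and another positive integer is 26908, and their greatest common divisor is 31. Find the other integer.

868

gcd × lcm = product of the two integers, so the other integer is (31 × 26908) / 961 = 868.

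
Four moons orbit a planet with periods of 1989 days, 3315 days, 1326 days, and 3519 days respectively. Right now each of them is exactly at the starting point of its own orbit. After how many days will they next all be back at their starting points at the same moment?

We need the least common multiple of the intervals.
1989 = 3^2 × 13 × 17
3315 = 3 × 5 × 13 × 17
1326 = 2 × 3 × 13 × 17
3519 = 3^2 × 17 × 23
LCM(1989, 3315, 1326, 3519) = 2 × 3^2 × 5 × 13 × 17 × 23 = 457470.

457470 days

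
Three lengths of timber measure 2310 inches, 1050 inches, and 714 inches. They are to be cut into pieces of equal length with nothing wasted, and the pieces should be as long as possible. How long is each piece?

42 inches

The greatest length dividing all of 2310, 1050, and 714 is their gcd.
2310 = 2 × 3 × 5 × 7 × 11
1050 = 2 × 3 × 5^2 × 7
714 = 2 × 3 × 7 × 17
gcd(2310, 1050, 714) = 2 × 3 × 7 = 42.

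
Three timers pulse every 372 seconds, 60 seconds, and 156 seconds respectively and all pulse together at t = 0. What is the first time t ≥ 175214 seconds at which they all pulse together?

193440 seconds

Joint pulses occur at multiples of LCM(372, 60, 156).
372 = 2^2 × 3 × 31
60 = 2^2 × 3 × 5
156 = 2^2 × 3 × 13
LCM(372, 60, 156) = 2^2 × 3 × 5 × 13 × 31 = 24180.
Smallest multiple of 24180 that is ≥ 175214: ⌈175214/24180⌉ × 24180 = 8 × 24180 = 193440.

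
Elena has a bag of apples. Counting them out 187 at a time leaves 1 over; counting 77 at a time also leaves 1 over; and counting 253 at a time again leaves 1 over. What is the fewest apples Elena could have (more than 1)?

N − 1 must be a common multiple of 187, 77, and 253.
187 = 11 × 17
77 = 7 × 11
253 = 11 × 23
LCM(187, 77, 253) = 7 × 11 × 17 × 23 = 30107.
Smallest N > 1 is LCM + 1 = 30107 + 1 = 30108.

30108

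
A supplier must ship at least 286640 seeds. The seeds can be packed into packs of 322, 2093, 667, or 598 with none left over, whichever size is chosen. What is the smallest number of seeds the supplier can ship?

364182

The number of seeds must be a common multiple of 322, 2093, 667, and 598, so a multiple of their LCM.
322 = 2 × 7 × 23
2093 = 7 × 13 × 23
667 = 23 × 29
598 = 2 × 13 × 23
LCM(322, 2093, 667, 598) = 2 × 7 × 13 × 23 × 29 = 121394.
Smallest multiple of 121394 that is ≥ 286640: ⌈286640/121394⌉ × 121394 = 3 × 121394 = 364182.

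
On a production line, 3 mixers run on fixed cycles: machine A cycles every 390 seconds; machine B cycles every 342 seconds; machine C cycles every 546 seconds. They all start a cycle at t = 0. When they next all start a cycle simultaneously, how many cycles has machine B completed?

All finish a whole number of cycles simultaneously at t = LCM of the periods.
390 = 2 × 3 × 5 × 13
342 = 2 × 3^2 × 19
546 = 2 × 3 × 7 × 13
LCM(390, 342, 546) = 2 × 3^2 × 5 × 7 × 13 × 19 = 155610.
Cycles for period 342: 155610 / 342 = 455.

455 cycles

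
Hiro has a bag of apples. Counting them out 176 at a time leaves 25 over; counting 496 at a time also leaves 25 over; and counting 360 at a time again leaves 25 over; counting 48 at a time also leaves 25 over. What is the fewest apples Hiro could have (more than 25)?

245545

N − 25 must be a common multiple of 176, 496, 360, and 48.
176 = 2^4 × 11
496 = 2^4 × 31
360 = 2^3 × 3^2 × 5
48 = 2^4 × 3
LCM(176, 496, 360, 48) = 2^4 × 3^2 × 5 × 11 × 31 = 245520.
Smallest N > 25 is LCM + 25 = 245520 + 25 = 245545.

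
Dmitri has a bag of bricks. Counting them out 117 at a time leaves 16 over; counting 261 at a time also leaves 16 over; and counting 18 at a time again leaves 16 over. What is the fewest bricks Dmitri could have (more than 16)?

6802

N − 16 must be a common multiple of 117, 261, and 18.
117 = 3^2 × 13
261 = 3^2 × 29
18 = 2 × 3^2
LCM(117, 261, 18) = 2 × 3^2 × 13 × 29 = 6786.
Smallest N > 16 is LCM + 16 = 6786 + 16 = 6802.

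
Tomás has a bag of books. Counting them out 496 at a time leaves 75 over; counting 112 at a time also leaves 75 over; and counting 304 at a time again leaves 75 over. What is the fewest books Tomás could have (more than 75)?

N − 75 must be a common multiple of 496, 112, and 304.
496 = 2^4 × 31
112 = 2^4 × 7
304 = 2^4 × 19
LCM(496, 112, 304) = 2^4 × 7 × 19 × 31 = 65968.
Smallest N > 75 is LCM + 75 = 65968 + 75 = 66043.

66043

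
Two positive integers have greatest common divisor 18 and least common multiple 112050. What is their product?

For any two positive integers, gcd × lcm = product = 18 × 112050 = 2016900.

2016900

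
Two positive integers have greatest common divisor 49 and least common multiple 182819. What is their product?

For any two positive integers, gcd × lcm = product = 49 × 182819 = 8958131.

8958131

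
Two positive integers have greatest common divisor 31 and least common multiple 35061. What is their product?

For any two positive integers, gcd × lcm = product = 31 × 35061 = 1086891.

1086891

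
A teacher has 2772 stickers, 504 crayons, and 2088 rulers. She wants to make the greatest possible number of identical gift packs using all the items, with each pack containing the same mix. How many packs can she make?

The pack count must divide each quantity, so the greatest is gcd(2772, 504, 2088).
2772 = 2^2 × 3^2 × 7 × 11
504 = 2^3 × 3^2 × 7
2088 = 2^3 × 3^2 × 29
gcd(2772, 504, 2088) = 2^2 × 3^2 = 36.

36 packs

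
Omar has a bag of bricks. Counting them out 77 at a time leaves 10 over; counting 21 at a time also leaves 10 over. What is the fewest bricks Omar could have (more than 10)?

N − 10 must be a common multiple of 77 and 21.
77 = 7 × 11
21 = 3 × 7
LCM(77, 21) = 3 × 7 × 11 = 231.
Smallest N > 10 is LCM + 10 = 231 + 10 = 241.

241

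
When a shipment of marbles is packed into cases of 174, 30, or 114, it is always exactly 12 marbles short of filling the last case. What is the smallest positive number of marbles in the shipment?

Being 12 short of a full case of size k means N ≡ −12 (mod k), i.e. N + 12 is a multiple of each size.
174 = 2 × 3 × 29
30 = 2 × 3 × 5
114 = 2 × 3 × 19
LCM(174, 30, 114) = 2 × 3 × 5 × 19 × 29 = 16530.
Smallest positive N is 16530 − 12 = 16518.

16518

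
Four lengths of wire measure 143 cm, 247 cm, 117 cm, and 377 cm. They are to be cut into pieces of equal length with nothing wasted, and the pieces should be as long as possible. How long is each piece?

The greatest length dividing all of 143, 247, 117, and 377 is their gcd.
143 = 11 × 13
247 = 13 × 19
117 = 3^2 × 13
377 = 13 × 29
gcd(143, 247, 117, 377) = 13.

13 cm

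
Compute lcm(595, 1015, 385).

595 = 5 × 7 × 17
1015 = 5 × 7 × 29
385 = 5 × 7 × 11
LCM(595, 1015, 385) = 5 × 7 × 11 × 17 × 29 = 189805.

189805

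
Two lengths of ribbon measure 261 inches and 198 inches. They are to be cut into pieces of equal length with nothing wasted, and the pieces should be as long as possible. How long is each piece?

The greatest length dividing all of 261 and 198 is their gcd.
261 = 3^2 × 29
198 = 2 × 3^2 × 11
gcd(261, 198) = 3^2 = 9.

9 inches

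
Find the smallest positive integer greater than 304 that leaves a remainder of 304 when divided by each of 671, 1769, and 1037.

331107

N − 304 must be a common multiple of 671, 1769, and 1037.
671 = 11 × 61
1769 = 29 × 61
1037 = 17 × 61
LCM(671, 1769, 1037) = 11 × 17 × 29 × 61 = 330803.
Smallest N > 304 is LCM + 304 = 330803 + 304 = 331107.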